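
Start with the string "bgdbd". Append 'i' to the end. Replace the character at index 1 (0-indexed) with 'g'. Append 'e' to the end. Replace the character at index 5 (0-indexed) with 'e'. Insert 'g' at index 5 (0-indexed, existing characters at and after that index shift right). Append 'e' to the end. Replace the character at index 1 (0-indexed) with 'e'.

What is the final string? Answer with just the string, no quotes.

Applying each edit step by step:
Start: "bgdbd"
Op 1 (append 'i'): "bgdbd" -> "bgdbdi"
Op 2 (replace idx 1: 'g' -> 'g'): "bgdbdi" -> "bgdbdi"
Op 3 (append 'e'): "bgdbdi" -> "bgdbdie"
Op 4 (replace idx 5: 'i' -> 'e'): "bgdbdie" -> "bgdbdee"
Op 5 (insert 'g' at idx 5): "bgdbdee" -> "bgdbdgee"
Op 6 (append 'e'): "bgdbdgee" -> "bgdbdgeee"
Op 7 (replace idx 1: 'g' -> 'e'): "bgdbdgeee" -> "bedbdgeee"

Answer: bedbdgeee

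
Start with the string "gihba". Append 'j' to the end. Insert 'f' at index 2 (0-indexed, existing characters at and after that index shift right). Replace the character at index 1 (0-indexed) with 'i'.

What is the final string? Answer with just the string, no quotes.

Applying each edit step by step:
Start: "gihba"
Op 1 (append 'j'): "gihba" -> "gihbaj"
Op 2 (insert 'f' at idx 2): "gihbaj" -> "gifhbaj"
Op 3 (replace idx 1: 'i' -> 'i'): "gifhbaj" -> "gifhbaj"

Answer: gifhbaj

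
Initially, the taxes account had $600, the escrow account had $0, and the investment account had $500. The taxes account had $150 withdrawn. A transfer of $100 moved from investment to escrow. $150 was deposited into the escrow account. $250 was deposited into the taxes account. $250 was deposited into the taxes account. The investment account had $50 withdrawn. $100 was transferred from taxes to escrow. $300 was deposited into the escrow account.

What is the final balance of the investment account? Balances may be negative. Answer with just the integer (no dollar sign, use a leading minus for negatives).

Answer: 350

Derivation:
Tracking account balances step by step:
Start: taxes=600, escrow=0, investment=500
Event 1 (withdraw 150 from taxes): taxes: 600 - 150 = 450. Balances: taxes=450, escrow=0, investment=500
Event 2 (transfer 100 investment -> escrow): investment: 500 - 100 = 400, escrow: 0 + 100 = 100. Balances: taxes=450, escrow=100, investment=400
Event 3 (deposit 150 to escrow): escrow: 100 + 150 = 250. Balances: taxes=450, escrow=250, investment=400
Event 4 (deposit 250 to taxes): taxes: 450 + 250 = 700. Balances: taxes=700, escrow=250, investment=400
Event 5 (deposit 250 to taxes): taxes: 700 + 250 = 950. Balances: taxes=950, escrow=250, investment=400
Event 6 (withdraw 50 from investment): investment: 400 - 50 = 350. Balances: taxes=950, escrow=250, investment=350
Event 7 (transfer 100 taxes -> escrow): taxes: 950 - 100 = 850, escrow: 250 + 100 = 350. Balances: taxes=850, escrow=350, investment=350
Event 8 (deposit 300 to escrow): escrow: 350 + 300 = 650. Balances: taxes=850, escrow=650, investment=350

Final balance of investment: 350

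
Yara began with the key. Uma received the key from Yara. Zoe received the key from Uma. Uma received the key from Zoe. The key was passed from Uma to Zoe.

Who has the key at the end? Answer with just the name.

Answer: Zoe

Derivation:
Tracking the key through each event:
Start: Yara has the key.
After event 1: Uma has the key.
After event 2: Zoe has the key.
After event 3: Uma has the key.
After event 4: Zoe has the key.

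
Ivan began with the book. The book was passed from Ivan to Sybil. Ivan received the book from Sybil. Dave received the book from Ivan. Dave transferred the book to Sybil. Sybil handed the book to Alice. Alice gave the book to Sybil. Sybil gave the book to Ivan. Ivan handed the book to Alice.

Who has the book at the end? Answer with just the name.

Tracking the book through each event:
Start: Ivan has the book.
After event 1: Sybil has the book.
After event 2: Ivan has the book.
After event 3: Dave has the book.
After event 4: Sybil has the book.
After event 5: Alice has the book.
After event 6: Sybil has the book.
After event 7: Ivan has the book.
After event 8: Alice has the book.

Answer: Alice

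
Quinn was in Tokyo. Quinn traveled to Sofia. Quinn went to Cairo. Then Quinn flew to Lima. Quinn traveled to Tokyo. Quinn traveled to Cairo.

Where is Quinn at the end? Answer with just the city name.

Answer: Cairo

Derivation:
Tracking Quinn's location:
Start: Quinn is in Tokyo.
After move 1: Tokyo -> Sofia. Quinn is in Sofia.
After move 2: Sofia -> Cairo. Quinn is in Cairo.
After move 3: Cairo -> Lima. Quinn is in Lima.
After move 4: Lima -> Tokyo. Quinn is in Tokyo.
After move 5: Tokyo -> Cairo. Quinn is in Cairo.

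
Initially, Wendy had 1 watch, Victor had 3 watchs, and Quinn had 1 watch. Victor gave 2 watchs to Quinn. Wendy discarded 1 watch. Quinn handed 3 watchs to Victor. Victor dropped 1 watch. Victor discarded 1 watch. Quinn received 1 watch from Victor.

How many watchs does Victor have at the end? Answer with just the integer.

Answer: 1

Derivation:
Tracking counts step by step:
Start: Wendy=1, Victor=3, Quinn=1
Event 1 (Victor -> Quinn, 2): Victor: 3 -> 1, Quinn: 1 -> 3. State: Wendy=1, Victor=1, Quinn=3
Event 2 (Wendy -1): Wendy: 1 -> 0. State: Wendy=0, Victor=1, Quinn=3
Event 3 (Quinn -> Victor, 3): Quinn: 3 -> 0, Victor: 1 -> 4. State: Wendy=0, Victor=4, Quinn=0
Event 4 (Victor -1): Victor: 4 -> 3. State: Wendy=0, Victor=3, Quinn=0
Event 5 (Victor -1): Victor: 3 -> 2. State: Wendy=0, Victor=2, Quinn=0
Event 6 (Victor -> Quinn, 1): Victor: 2 -> 1, Quinn: 0 -> 1. State: Wendy=0, Victor=1, Quinn=1

Victor's final count: 1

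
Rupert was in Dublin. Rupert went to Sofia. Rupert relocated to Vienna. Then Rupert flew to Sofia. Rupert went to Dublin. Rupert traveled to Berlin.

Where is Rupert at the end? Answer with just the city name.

Answer: Berlin

Derivation:
Tracking Rupert's location:
Start: Rupert is in Dublin.
After move 1: Dublin -> Sofia. Rupert is in Sofia.
After move 2: Sofia -> Vienna. Rupert is in Vienna.
After move 3: Vienna -> Sofia. Rupert is in Sofia.
After move 4: Sofia -> Dublin. Rupert is in Dublin.
After move 5: Dublin -> Berlin. Rupert is in Berlin.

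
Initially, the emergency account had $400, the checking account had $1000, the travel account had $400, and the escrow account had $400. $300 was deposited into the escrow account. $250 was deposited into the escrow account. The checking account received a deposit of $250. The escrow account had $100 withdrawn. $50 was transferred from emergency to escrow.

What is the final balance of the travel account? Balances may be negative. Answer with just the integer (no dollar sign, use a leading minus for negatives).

Answer: 400

Derivation:
Tracking account balances step by step:
Start: emergency=400, checking=1000, travel=400, escrow=400
Event 1 (deposit 300 to escrow): escrow: 400 + 300 = 700. Balances: emergency=400, checking=1000, travel=400, escrow=700
Event 2 (deposit 250 to escrow): escrow: 700 + 250 = 950. Balances: emergency=400, checking=1000, travel=400, escrow=950
Event 3 (deposit 250 to checking): checking: 1000 + 250 = 1250. Balances: emergency=400, checking=1250, travel=400, escrow=950
Event 4 (withdraw 100 from escrow): escrow: 950 - 100 = 850. Balances: emergency=400, checking=1250, travel=400, escrow=850
Event 5 (transfer 50 emergency -> escrow): emergency: 400 - 50 = 350, escrow: 850 + 50 = 900. Balances: emergency=350, checking=1250, travel=400, escrow=900

Final balance of travel: 400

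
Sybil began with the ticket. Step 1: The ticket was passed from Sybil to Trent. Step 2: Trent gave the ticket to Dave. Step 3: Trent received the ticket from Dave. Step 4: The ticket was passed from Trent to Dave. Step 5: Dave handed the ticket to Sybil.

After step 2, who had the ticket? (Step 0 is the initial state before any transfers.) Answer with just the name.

Answer: Dave

Derivation:
Tracking the ticket holder through step 2:
After step 0 (start): Sybil
After step 1: Trent
After step 2: Dave

At step 2, the holder is Dave.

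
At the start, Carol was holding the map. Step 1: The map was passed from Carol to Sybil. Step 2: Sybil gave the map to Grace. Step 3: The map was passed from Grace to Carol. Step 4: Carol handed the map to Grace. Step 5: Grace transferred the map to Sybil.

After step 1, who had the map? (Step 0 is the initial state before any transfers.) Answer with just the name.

Answer: Sybil

Derivation:
Tracking the map holder through step 1:
After step 0 (start): Carol
After step 1: Sybil

At step 1, the holder is Sybil.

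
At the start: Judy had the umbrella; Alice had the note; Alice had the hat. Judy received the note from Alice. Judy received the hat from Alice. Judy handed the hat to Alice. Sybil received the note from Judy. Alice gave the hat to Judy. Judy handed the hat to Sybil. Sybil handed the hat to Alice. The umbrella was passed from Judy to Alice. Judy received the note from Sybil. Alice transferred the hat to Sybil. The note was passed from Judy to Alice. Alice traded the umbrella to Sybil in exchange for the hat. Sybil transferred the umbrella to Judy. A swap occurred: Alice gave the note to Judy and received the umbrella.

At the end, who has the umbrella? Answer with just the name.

Answer: Alice

Derivation:
Tracking all object holders:
Start: umbrella:Judy, note:Alice, hat:Alice
Event 1 (give note: Alice -> Judy). State: umbrella:Judy, note:Judy, hat:Alice
Event 2 (give hat: Alice -> Judy). State: umbrella:Judy, note:Judy, hat:Judy
Event 3 (give hat: Judy -> Alice). State: umbrella:Judy, note:Judy, hat:Alice
Event 4 (give note: Judy -> Sybil). State: umbrella:Judy, note:Sybil, hat:Alice
Event 5 (give hat: Alice -> Judy). State: umbrella:Judy, note:Sybil, hat:Judy
Event 6 (give hat: Judy -> Sybil). State: umbrella:Judy, note:Sybil, hat:Sybil
Event 7 (give hat: Sybil -> Alice). State: umbrella:Judy, note:Sybil, hat:Alice
Event 8 (give umbrella: Judy -> Alice). State: umbrella:Alice, note:Sybil, hat:Alice
Event 9 (give note: Sybil -> Judy). State: umbrella:Alice, note:Judy, hat:Alice
Event 10 (give hat: Alice -> Sybil). State: umbrella:Alice, note:Judy, hat:Sybil
Event 11 (give note: Judy -> Alice). State: umbrella:Alice, note:Alice, hat:Sybil
Event 12 (swap umbrella<->hat: now umbrella:Sybil, hat:Alice). State: umbrella:Sybil, note:Alice, hat:Alice
Event 13 (give umbrella: Sybil -> Judy). State: umbrella:Judy, note:Alice, hat:Alice
Event 14 (swap note<->umbrella: now note:Judy, umbrella:Alice). State: umbrella:Alice, note:Judy, hat:Alice

Final state: umbrella:Alice, note:Judy, hat:Alice
The umbrella is held by Alice.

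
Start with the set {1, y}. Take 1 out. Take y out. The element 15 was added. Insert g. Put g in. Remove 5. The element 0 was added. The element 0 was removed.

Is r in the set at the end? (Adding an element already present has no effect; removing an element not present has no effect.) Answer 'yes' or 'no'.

Answer: no

Derivation:
Tracking the set through each operation:
Start: {1, y}
Event 1 (remove 1): removed. Set: {y}
Event 2 (remove y): removed. Set: {}
Event 3 (add 15): added. Set: {15}
Event 4 (add g): added. Set: {15, g}
Event 5 (add g): already present, no change. Set: {15, g}
Event 6 (remove 5): not present, no change. Set: {15, g}
Event 7 (add 0): added. Set: {0, 15, g}
Event 8 (remove 0): removed. Set: {15, g}

Final set: {15, g} (size 2)
r is NOT in the final set.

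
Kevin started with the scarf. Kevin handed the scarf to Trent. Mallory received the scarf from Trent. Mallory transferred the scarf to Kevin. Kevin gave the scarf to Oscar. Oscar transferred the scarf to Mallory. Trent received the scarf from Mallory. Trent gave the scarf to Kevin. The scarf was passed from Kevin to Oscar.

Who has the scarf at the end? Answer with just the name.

Answer: Oscar

Derivation:
Tracking the scarf through each event:
Start: Kevin has the scarf.
After event 1: Trent has the scarf.
After event 2: Mallory has the scarf.
After event 3: Kevin has the scarf.
After event 4: Oscar has the scarf.
After event 5: Mallory has the scarf.
After event 6: Trent has the scarf.
After event 7: Kevin has the scarf.
After event 8: Oscar has the scarf.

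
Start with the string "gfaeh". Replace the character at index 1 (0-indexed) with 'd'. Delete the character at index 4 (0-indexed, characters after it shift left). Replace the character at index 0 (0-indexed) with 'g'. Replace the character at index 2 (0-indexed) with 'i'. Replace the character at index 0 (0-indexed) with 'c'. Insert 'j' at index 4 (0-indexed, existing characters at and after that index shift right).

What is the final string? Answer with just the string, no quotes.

Applying each edit step by step:
Start: "gfaeh"
Op 1 (replace idx 1: 'f' -> 'd'): "gfaeh" -> "gdaeh"
Op 2 (delete idx 4 = 'h'): "gdaeh" -> "gdae"
Op 3 (replace idx 0: 'g' -> 'g'): "gdae" -> "gdae"
Op 4 (replace idx 2: 'a' -> 'i'): "gdae" -> "gdie"
Op 5 (replace idx 0: 'g' -> 'c'): "gdie" -> "cdie"
Op 6 (insert 'j' at idx 4): "cdie" -> "cdiej"

Answer: cdiej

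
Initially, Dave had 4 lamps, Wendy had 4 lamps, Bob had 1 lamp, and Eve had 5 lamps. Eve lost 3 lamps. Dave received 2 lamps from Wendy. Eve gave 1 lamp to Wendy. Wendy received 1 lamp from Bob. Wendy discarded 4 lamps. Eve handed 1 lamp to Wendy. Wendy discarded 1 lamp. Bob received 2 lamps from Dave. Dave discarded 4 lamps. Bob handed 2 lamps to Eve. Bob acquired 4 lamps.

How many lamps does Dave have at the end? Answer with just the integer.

Answer: 0

Derivation:
Tracking counts step by step:
Start: Dave=4, Wendy=4, Bob=1, Eve=5
Event 1 (Eve -3): Eve: 5 -> 2. State: Dave=4, Wendy=4, Bob=1, Eve=2
Event 2 (Wendy -> Dave, 2): Wendy: 4 -> 2, Dave: 4 -> 6. State: Dave=6, Wendy=2, Bob=1, Eve=2
Event 3 (Eve -> Wendy, 1): Eve: 2 -> 1, Wendy: 2 -> 3. State: Dave=6, Wendy=3, Bob=1, Eve=1
Event 4 (Bob -> Wendy, 1): Bob: 1 -> 0, Wendy: 3 -> 4. State: Dave=6, Wendy=4, Bob=0, Eve=1
Event 5 (Wendy -4): Wendy: 4 -> 0. State: Dave=6, Wendy=0, Bob=0, Eve=1
Event 6 (Eve -> Wendy, 1): Eve: 1 -> 0, Wendy: 0 -> 1. State: Dave=6, Wendy=1, Bob=0, Eve=0
Event 7 (Wendy -1): Wendy: 1 -> 0. State: Dave=6, Wendy=0, Bob=0, Eve=0
Event 8 (Dave -> Bob, 2): Dave: 6 -> 4, Bob: 0 -> 2. State: Dave=4, Wendy=0, Bob=2, Eve=0
Event 9 (Dave -4): Dave: 4 -> 0. State: Dave=0, Wendy=0, Bob=2, Eve=0
Event 10 (Bob -> Eve, 2): Bob: 2 -> 0, Eve: 0 -> 2. State: Dave=0, Wendy=0, Bob=0, Eve=2
Event 11 (Bob +4): Bob: 0 -> 4. State: Dave=0, Wendy=0, Bob=4, Eve=2

Dave's final count: 0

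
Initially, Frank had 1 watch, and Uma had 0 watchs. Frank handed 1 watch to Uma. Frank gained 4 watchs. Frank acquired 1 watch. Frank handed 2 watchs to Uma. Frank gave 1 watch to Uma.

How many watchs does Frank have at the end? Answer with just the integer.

Tracking counts step by step:
Start: Frank=1, Uma=0
Event 1 (Frank -> Uma, 1): Frank: 1 -> 0, Uma: 0 -> 1. State: Frank=0, Uma=1
Event 2 (Frank +4): Frank: 0 -> 4. State: Frank=4, Uma=1
Event 3 (Frank +1): Frank: 4 -> 5. State: Frank=5, Uma=1
Event 4 (Frank -> Uma, 2): Frank: 5 -> 3, Uma: 1 -> 3. State: Frank=3, Uma=3
Event 5 (Frank -> Uma, 1): Frank: 3 -> 2, Uma: 3 -> 4. State: Frank=2, Uma=4

Frank's final count: 2

Answer: 2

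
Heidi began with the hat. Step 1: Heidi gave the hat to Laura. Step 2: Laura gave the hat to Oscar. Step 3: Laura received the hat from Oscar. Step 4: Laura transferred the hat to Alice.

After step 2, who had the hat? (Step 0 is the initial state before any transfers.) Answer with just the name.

Answer: Oscar

Derivation:
Tracking the hat holder through step 2:
After step 0 (start): Heidi
After step 1: Laura
After step 2: Oscar

At step 2, the holder is Oscar.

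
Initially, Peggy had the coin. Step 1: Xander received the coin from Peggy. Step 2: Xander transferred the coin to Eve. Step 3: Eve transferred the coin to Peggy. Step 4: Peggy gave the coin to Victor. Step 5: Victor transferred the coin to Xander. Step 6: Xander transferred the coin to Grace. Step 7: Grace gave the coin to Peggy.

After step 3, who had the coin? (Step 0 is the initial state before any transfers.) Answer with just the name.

Answer: Peggy

Derivation:
Tracking the coin holder through step 3:
After step 0 (start): Peggy
After step 1: Xander
After step 2: Eve
After step 3: Peggy

At step 3, the holder is Peggy.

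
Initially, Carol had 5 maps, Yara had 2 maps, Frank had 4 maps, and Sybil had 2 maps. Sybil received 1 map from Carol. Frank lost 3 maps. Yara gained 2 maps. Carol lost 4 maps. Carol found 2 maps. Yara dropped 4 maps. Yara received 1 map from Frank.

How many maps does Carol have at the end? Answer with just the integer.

Tracking counts step by step:
Start: Carol=5, Yara=2, Frank=4, Sybil=2
Event 1 (Carol -> Sybil, 1): Carol: 5 -> 4, Sybil: 2 -> 3. State: Carol=4, Yara=2, Frank=4, Sybil=3
Event 2 (Frank -3): Frank: 4 -> 1. State: Carol=4, Yara=2, Frank=1, Sybil=3
Event 3 (Yara +2): Yara: 2 -> 4. State: Carol=4, Yara=4, Frank=1, Sybil=3
Event 4 (Carol -4): Carol: 4 -> 0. State: Carol=0, Yara=4, Frank=1, Sybil=3
Event 5 (Carol +2): Carol: 0 -> 2. State: Carol=2, Yara=4, Frank=1, Sybil=3
Event 6 (Yara -4): Yara: 4 -> 0. State: Carol=2, Yara=0, Frank=1, Sybil=3
Event 7 (Frank -> Yara, 1): Frank: 1 -> 0, Yara: 0 -> 1. State: Carol=2, Yara=1, Frank=0, Sybil=3

Carol's final count: 2

Answer: 2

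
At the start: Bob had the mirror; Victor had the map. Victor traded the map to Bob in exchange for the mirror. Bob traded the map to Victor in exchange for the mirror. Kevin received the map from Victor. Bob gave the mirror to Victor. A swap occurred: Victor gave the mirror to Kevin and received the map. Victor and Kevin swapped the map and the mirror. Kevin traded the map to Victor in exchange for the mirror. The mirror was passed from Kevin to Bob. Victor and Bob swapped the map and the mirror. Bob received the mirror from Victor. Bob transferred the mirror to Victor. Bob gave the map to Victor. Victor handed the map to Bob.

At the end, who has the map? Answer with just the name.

Answer: Bob

Derivation:
Tracking all object holders:
Start: mirror:Bob, map:Victor
Event 1 (swap map<->mirror: now map:Bob, mirror:Victor). State: mirror:Victor, map:Bob
Event 2 (swap map<->mirror: now map:Victor, mirror:Bob). State: mirror:Bob, map:Victor
Event 3 (give map: Victor -> Kevin). State: mirror:Bob, map:Kevin
Event 4 (give mirror: Bob -> Victor). State: mirror:Victor, map:Kevin
Event 5 (swap mirror<->map: now mirror:Kevin, map:Victor). State: mirror:Kevin, map:Victor
Event 6 (swap map<->mirror: now map:Kevin, mirror:Victor). State: mirror:Victor, map:Kevin
Event 7 (swap map<->mirror: now map:Victor, mirror:Kevin). State: mirror:Kevin, map:Victor
Event 8 (give mirror: Kevin -> Bob). State: mirror:Bob, map:Victor
Event 9 (swap map<->mirror: now map:Bob, mirror:Victor). State: mirror:Victor, map:Bob
Event 10 (give mirror: Victor -> Bob). State: mirror:Bob, map:Bob
Event 11 (give mirror: Bob -> Victor). State: mirror:Victor, map:Bob
Event 12 (give map: Bob -> Victor). State: mirror:Victor, map:Victor
Event 13 (give map: Victor -> Bob). State: mirror:Victor, map:Bob

Final state: mirror:Victor, map:Bob
The map is held by Bob.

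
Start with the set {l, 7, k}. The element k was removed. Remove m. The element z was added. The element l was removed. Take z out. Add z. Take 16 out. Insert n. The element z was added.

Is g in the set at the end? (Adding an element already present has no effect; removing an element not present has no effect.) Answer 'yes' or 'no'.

Answer: no

Derivation:
Tracking the set through each operation:
Start: {7, k, l}
Event 1 (remove k): removed. Set: {7, l}
Event 2 (remove m): not present, no change. Set: {7, l}
Event 3 (add z): added. Set: {7, l, z}
Event 4 (remove l): removed. Set: {7, z}
Event 5 (remove z): removed. Set: {7}
Event 6 (add z): added. Set: {7, z}
Event 7 (remove 16): not present, no change. Set: {7, z}
Event 8 (add n): added. Set: {7, n, z}
Event 9 (add z): already present, no change. Set: {7, n, z}

Final set: {7, n, z} (size 3)
g is NOT in the final set.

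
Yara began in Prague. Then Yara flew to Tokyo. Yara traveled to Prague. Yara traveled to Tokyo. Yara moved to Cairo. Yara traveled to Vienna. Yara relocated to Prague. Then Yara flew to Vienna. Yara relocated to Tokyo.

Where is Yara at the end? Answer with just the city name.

Tracking Yara's location:
Start: Yara is in Prague.
After move 1: Prague -> Tokyo. Yara is in Tokyo.
After move 2: Tokyo -> Prague. Yara is in Prague.
After move 3: Prague -> Tokyo. Yara is in Tokyo.
After move 4: Tokyo -> Cairo. Yara is in Cairo.
After move 5: Cairo -> Vienna. Yara is in Vienna.
After move 6: Vienna -> Prague. Yara is in Prague.
After move 7: Prague -> Vienna. Yara is in Vienna.
After move 8: Vienna -> Tokyo. Yara is in Tokyo.

Answer: Tokyo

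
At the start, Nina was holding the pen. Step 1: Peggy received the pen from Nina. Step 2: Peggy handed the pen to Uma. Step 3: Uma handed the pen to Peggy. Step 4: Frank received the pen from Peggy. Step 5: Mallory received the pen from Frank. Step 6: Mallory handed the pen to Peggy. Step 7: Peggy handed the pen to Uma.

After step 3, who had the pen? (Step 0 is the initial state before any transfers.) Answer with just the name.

Answer: Peggy

Derivation:
Tracking the pen holder through step 3:
After step 0 (start): Nina
After step 1: Peggy
After step 2: Uma
After step 3: Peggy

At step 3, the holder is Peggy.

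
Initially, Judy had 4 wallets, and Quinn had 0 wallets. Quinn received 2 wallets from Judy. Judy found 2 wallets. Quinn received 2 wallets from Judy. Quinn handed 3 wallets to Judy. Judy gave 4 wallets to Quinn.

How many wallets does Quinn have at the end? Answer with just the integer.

Tracking counts step by step:
Start: Judy=4, Quinn=0
Event 1 (Judy -> Quinn, 2): Judy: 4 -> 2, Quinn: 0 -> 2. State: Judy=2, Quinn=2
Event 2 (Judy +2): Judy: 2 -> 4. State: Judy=4, Quinn=2
Event 3 (Judy -> Quinn, 2): Judy: 4 -> 2, Quinn: 2 -> 4. State: Judy=2, Quinn=4
Event 4 (Quinn -> Judy, 3): Quinn: 4 -> 1, Judy: 2 -> 5. State: Judy=5, Quinn=1
Event 5 (Judy -> Quinn, 4): Judy: 5 -> 1, Quinn: 1 -> 5. State: Judy=1, Quinn=5

Quinn's final count: 5

Answer: 5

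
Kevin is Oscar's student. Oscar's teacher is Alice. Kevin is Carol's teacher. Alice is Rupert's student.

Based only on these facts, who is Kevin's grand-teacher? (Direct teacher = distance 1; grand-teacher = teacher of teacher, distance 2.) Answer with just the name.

Answer: Alice

Derivation:
Reconstructing the teacher chain from the given facts:
  Rupert -> Alice -> Oscar -> Kevin -> Carol
(each arrow means 'teacher of the next')
Positions in the chain (0 = top):
  position of Rupert: 0
  position of Alice: 1
  position of Oscar: 2
  position of Kevin: 3
  position of Carol: 4

Kevin is at position 3; the grand-teacher is 2 steps up the chain, i.e. position 1: Alice.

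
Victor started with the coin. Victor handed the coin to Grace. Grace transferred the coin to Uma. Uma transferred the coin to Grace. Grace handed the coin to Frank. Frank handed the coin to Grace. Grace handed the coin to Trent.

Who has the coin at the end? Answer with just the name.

Answer: Trent

Derivation:
Tracking the coin through each event:
Start: Victor has the coin.
After event 1: Grace has the coin.
After event 2: Uma has the coin.
After event 3: Grace has the coin.
After event 4: Frank has the coin.
After event 5: Grace has the coin.
After event 6: Trent has the coin.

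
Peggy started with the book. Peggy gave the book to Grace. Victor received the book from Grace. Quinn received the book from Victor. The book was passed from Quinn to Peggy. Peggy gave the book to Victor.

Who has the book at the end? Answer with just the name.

Tracking the book through each event:
Start: Peggy has the book.
After event 1: Grace has the book.
After event 2: Victor has the book.
After event 3: Quinn has the book.
After event 4: Peggy has the book.
After event 5: Victor has the book.

Answer: Victor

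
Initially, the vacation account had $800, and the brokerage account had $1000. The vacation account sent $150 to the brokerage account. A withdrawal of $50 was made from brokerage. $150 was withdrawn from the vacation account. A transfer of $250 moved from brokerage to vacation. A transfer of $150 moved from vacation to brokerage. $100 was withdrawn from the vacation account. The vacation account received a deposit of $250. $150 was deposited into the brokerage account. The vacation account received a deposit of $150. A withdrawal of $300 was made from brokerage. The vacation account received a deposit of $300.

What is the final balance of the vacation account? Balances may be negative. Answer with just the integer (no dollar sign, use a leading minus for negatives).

Answer: 1200

Derivation:
Tracking account balances step by step:
Start: vacation=800, brokerage=1000
Event 1 (transfer 150 vacation -> brokerage): vacation: 800 - 150 = 650, brokerage: 1000 + 150 = 1150. Balances: vacation=650, brokerage=1150
Event 2 (withdraw 50 from brokerage): brokerage: 1150 - 50 = 1100. Balances: vacation=650, brokerage=1100
Event 3 (withdraw 150 from vacation): vacation: 650 - 150 = 500. Balances: vacation=500, brokerage=1100
Event 4 (transfer 250 brokerage -> vacation): brokerage: 1100 - 250 = 850, vacation: 500 + 250 = 750. Balances: vacation=750, brokerage=850
Event 5 (transfer 150 vacation -> brokerage): vacation: 750 - 150 = 600, brokerage: 850 + 150 = 1000. Balances: vacation=600, brokerage=1000
Event 6 (withdraw 100 from vacation): vacation: 600 - 100 = 500. Balances: vacation=500, brokerage=1000
Event 7 (deposit 250 to vacation): vacation: 500 + 250 = 750. Balances: vacation=750, brokerage=1000
Event 8 (deposit 150 to brokerage): brokerage: 1000 + 150 = 1150. Balances: vacation=750, brokerage=1150
Event 9 (deposit 150 to vacation): vacation: 750 + 150 = 900. Balances: vacation=900, brokerage=1150
Event 10 (withdraw 300 from brokerage): brokerage: 1150 - 300 = 850. Balances: vacation=900, brokerage=850
Event 11 (deposit 300 to vacation): vacation: 900 + 300 = 1200. Balances: vacation=1200, brokerage=850

Final balance of vacation: 1200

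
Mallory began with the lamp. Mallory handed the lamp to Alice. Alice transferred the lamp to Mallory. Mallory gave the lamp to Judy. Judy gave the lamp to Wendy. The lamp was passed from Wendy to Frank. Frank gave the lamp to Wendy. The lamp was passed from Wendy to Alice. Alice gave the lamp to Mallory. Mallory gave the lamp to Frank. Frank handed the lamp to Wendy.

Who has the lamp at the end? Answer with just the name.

Tracking the lamp through each event:
Start: Mallory has the lamp.
After event 1: Alice has the lamp.
After event 2: Mallory has the lamp.
After event 3: Judy has the lamp.
After event 4: Wendy has the lamp.
After event 5: Frank has the lamp.
After event 6: Wendy has the lamp.
After event 7: Alice has the lamp.
After event 8: Mallory has the lamp.
After event 9: Frank has the lamp.
After event 10: Wendy has the lamp.

Answer: Wendy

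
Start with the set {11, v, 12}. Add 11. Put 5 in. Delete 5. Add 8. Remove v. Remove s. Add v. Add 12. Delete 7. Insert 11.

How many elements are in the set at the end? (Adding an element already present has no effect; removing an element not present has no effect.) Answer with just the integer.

Tracking the set through each operation:
Start: {11, 12, v}
Event 1 (add 11): already present, no change. Set: {11, 12, v}
Event 2 (add 5): added. Set: {11, 12, 5, v}
Event 3 (remove 5): removed. Set: {11, 12, v}
Event 4 (add 8): added. Set: {11, 12, 8, v}
Event 5 (remove v): removed. Set: {11, 12, 8}
Event 6 (remove s): not present, no change. Set: {11, 12, 8}
Event 7 (add v): added. Set: {11, 12, 8, v}
Event 8 (add 12): already present, no change. Set: {11, 12, 8, v}
Event 9 (remove 7): not present, no change. Set: {11, 12, 8, v}
Event 10 (add 11): already present, no change. Set: {11, 12, 8, v}

Final set: {11, 12, 8, v} (size 4)

Answer: 4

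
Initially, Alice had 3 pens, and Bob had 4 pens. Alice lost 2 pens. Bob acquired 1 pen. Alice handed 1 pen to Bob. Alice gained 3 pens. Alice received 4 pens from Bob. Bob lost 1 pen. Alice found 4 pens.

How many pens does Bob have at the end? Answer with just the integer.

Answer: 1

Derivation:
Tracking counts step by step:
Start: Alice=3, Bob=4
Event 1 (Alice -2): Alice: 3 -> 1. State: Alice=1, Bob=4
Event 2 (Bob +1): Bob: 4 -> 5. State: Alice=1, Bob=5
Event 3 (Alice -> Bob, 1): Alice: 1 -> 0, Bob: 5 -> 6. State: Alice=0, Bob=6
Event 4 (Alice +3): Alice: 0 -> 3. State: Alice=3, Bob=6
Event 5 (Bob -> Alice, 4): Bob: 6 -> 2, Alice: 3 -> 7. State: Alice=7, Bob=2
Event 6 (Bob -1): Bob: 2 -> 1. State: Alice=7, Bob=1
Event 7 (Alice +4): Alice: 7 -> 11. State: Alice=11, Bob=1

Bob's final count: 1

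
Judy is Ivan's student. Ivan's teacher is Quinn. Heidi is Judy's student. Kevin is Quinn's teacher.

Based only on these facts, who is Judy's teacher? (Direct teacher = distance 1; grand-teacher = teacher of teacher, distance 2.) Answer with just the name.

Reconstructing the teacher chain from the given facts:
  Kevin -> Quinn -> Ivan -> Judy -> Heidi
(each arrow means 'teacher of the next')
Positions in the chain (0 = top):
  position of Kevin: 0
  position of Quinn: 1
  position of Ivan: 2
  position of Judy: 3
  position of Heidi: 4

Judy is at position 3; the teacher is 1 step up the chain, i.e. position 2: Ivan.

Answer: Ivan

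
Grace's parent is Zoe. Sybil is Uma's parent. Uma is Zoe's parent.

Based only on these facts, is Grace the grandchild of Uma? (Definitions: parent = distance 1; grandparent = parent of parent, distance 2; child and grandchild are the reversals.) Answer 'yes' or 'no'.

Answer: yes

Derivation:
Reconstructing the parent chain from the given facts:
  Sybil -> Uma -> Zoe -> Grace
(each arrow means 'parent of the next')
Positions in the chain (0 = top):
  position of Sybil: 0
  position of Uma: 1
  position of Zoe: 2
  position of Grace: 3

Grace is at position 3, Uma is at position 1; signed distance (j - i) = -2.
'grandchild' requires j - i = -2. Actual distance is -2, so the relation HOLDS.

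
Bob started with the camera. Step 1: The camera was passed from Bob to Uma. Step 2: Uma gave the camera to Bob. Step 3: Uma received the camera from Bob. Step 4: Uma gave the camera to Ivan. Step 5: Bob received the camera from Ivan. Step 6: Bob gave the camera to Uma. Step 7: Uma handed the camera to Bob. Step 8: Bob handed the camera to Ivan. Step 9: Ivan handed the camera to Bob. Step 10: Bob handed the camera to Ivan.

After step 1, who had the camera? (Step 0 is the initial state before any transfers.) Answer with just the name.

Answer: Uma

Derivation:
Tracking the camera holder through step 1:
After step 0 (start): Bob
After step 1: Uma

At step 1, the holder is Uma.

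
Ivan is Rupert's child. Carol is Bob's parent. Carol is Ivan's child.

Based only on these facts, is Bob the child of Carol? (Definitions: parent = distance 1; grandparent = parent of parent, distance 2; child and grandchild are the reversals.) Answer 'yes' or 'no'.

Answer: yes

Derivation:
Reconstructing the parent chain from the given facts:
  Rupert -> Ivan -> Carol -> Bob
(each arrow means 'parent of the next')
Positions in the chain (0 = top):
  position of Rupert: 0
  position of Ivan: 1
  position of Carol: 2
  position of Bob: 3

Bob is at position 3, Carol is at position 2; signed distance (j - i) = -1.
'child' requires j - i = -1. Actual distance is -1, so the relation HOLDS.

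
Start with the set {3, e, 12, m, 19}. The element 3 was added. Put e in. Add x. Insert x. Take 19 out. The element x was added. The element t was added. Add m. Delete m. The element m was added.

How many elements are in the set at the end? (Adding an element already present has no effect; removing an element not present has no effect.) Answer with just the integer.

Tracking the set through each operation:
Start: {12, 19, 3, e, m}
Event 1 (add 3): already present, no change. Set: {12, 19, 3, e, m}
Event 2 (add e): already present, no change. Set: {12, 19, 3, e, m}
Event 3 (add x): added. Set: {12, 19, 3, e, m, x}
Event 4 (add x): already present, no change. Set: {12, 19, 3, e, m, x}
Event 5 (remove 19): removed. Set: {12, 3, e, m, x}
Event 6 (add x): already present, no change. Set: {12, 3, e, m, x}
Event 7 (add t): added. Set: {12, 3, e, m, t, x}
Event 8 (add m): already present, no change. Set: {12, 3, e, m, t, x}
Event 9 (remove m): removed. Set: {12, 3, e, t, x}
Event 10 (add m): added. Set: {12, 3, e, m, t, x}

Final set: {12, 3, e, m, t, x} (size 6)

Answer: 6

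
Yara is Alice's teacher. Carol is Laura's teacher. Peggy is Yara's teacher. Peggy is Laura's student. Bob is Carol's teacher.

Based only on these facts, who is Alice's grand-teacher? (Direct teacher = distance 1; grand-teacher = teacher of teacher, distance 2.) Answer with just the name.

Answer: Peggy

Derivation:
Reconstructing the teacher chain from the given facts:
  Bob -> Carol -> Laura -> Peggy -> Yara -> Alice
(each arrow means 'teacher of the next')
Positions in the chain (0 = top):
  position of Bob: 0
  position of Carol: 1
  position of Laura: 2
  position of Peggy: 3
  position of Yara: 4
  position of Alice: 5

Alice is at position 5; the grand-teacher is 2 steps up the chain, i.e. position 3: Peggy.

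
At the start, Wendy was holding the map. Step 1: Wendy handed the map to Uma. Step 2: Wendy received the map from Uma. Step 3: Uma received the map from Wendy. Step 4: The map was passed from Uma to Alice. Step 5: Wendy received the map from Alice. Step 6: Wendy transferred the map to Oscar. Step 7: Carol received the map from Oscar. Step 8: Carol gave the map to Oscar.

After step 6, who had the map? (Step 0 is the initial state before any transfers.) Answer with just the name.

Tracking the map holder through step 6:
After step 0 (start): Wendy
After step 1: Uma
After step 2: Wendy
After step 3: Uma
After step 4: Alice
After step 5: Wendy
After step 6: Oscar

At step 6, the holder is Oscar.

Answer: Oscar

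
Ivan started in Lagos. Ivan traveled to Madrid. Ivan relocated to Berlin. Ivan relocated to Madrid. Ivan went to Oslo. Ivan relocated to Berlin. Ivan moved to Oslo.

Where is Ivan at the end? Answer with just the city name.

Answer: Oslo

Derivation:
Tracking Ivan's location:
Start: Ivan is in Lagos.
After move 1: Lagos -> Madrid. Ivan is in Madrid.
After move 2: Madrid -> Berlin. Ivan is in Berlin.
After move 3: Berlin -> Madrid. Ivan is in Madrid.
After move 4: Madrid -> Oslo. Ivan is in Oslo.
After move 5: Oslo -> Berlin. Ivan is in Berlin.
After move 6: Berlin -> Oslo. Ivan is in Oslo.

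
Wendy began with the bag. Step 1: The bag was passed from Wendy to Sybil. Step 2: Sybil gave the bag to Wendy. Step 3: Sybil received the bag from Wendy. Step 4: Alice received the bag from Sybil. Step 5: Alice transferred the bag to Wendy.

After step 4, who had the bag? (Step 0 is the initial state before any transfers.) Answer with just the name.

Tracking the bag holder through step 4:
After step 0 (start): Wendy
After step 1: Sybil
After step 2: Wendy
After step 3: Sybil
After step 4: Alice

At step 4, the holder is Alice.

Answer: Alice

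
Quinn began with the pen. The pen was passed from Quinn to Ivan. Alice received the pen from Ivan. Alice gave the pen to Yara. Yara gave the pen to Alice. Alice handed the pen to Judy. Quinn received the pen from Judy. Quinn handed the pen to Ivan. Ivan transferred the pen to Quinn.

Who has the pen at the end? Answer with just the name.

Answer: Quinn

Derivation:
Tracking the pen through each event:
Start: Quinn has the pen.
After event 1: Ivan has the pen.
After event 2: Alice has the pen.
After event 3: Yara has the pen.
After event 4: Alice has the pen.
After event 5: Judy has the pen.
After event 6: Quinn has the pen.
After event 7: Ivan has the pen.
After event 8: Quinn has the pen.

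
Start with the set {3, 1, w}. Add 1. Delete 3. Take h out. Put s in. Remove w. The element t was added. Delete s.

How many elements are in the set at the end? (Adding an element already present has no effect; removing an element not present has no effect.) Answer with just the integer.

Answer: 2

Derivation:
Tracking the set through each operation:
Start: {1, 3, w}
Event 1 (add 1): already present, no change. Set: {1, 3, w}
Event 2 (remove 3): removed. Set: {1, w}
Event 3 (remove h): not present, no change. Set: {1, w}
Event 4 (add s): added. Set: {1, s, w}
Event 5 (remove w): removed. Set: {1, s}
Event 6 (add t): added. Set: {1, s, t}
Event 7 (remove s): removed. Set: {1, t}

Final set: {1, t} (size 2)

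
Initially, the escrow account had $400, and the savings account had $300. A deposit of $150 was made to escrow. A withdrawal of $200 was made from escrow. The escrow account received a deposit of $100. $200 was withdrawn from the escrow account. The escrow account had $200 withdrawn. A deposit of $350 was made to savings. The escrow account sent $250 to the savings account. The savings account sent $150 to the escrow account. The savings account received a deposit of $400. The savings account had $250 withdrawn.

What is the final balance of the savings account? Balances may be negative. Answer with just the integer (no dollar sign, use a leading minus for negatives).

Answer: 900

Derivation:
Tracking account balances step by step:
Start: escrow=400, savings=300
Event 1 (deposit 150 to escrow): escrow: 400 + 150 = 550. Balances: escrow=550, savings=300
Event 2 (withdraw 200 from escrow): escrow: 550 - 200 = 350. Balances: escrow=350, savings=300
Event 3 (deposit 100 to escrow): escrow: 350 + 100 = 450. Balances: escrow=450, savings=300
Event 4 (withdraw 200 from escrow): escrow: 450 - 200 = 250. Balances: escrow=250, savings=300
Event 5 (withdraw 200 from escrow): escrow: 250 - 200 = 50. Balances: escrow=50, savings=300
Event 6 (deposit 350 to savings): savings: 300 + 350 = 650. Balances: escrow=50, savings=650
Event 7 (transfer 250 escrow -> savings): escrow: 50 - 250 = -200, savings: 650 + 250 = 900. Balances: escrow=-200, savings=900
Event 8 (transfer 150 savings -> escrow): savings: 900 - 150 = 750, escrow: -200 + 150 = -50. Balances: escrow=-50, savings=750
Event 9 (deposit 400 to savings): savings: 750 + 400 = 1150. Balances: escrow=-50, savings=1150
Event 10 (withdraw 250 from savings): savings: 1150 - 250 = 900. Balances: escrow=-50, savings=900

Final balance of savings: 900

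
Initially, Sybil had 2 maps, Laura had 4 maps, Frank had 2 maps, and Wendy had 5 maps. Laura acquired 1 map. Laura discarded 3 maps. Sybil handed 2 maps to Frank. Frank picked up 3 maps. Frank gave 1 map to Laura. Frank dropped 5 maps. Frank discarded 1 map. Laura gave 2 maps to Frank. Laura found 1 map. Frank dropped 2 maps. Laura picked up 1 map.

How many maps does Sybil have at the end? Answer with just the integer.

Answer: 0

Derivation:
Tracking counts step by step:
Start: Sybil=2, Laura=4, Frank=2, Wendy=5
Event 1 (Laura +1): Laura: 4 -> 5. State: Sybil=2, Laura=5, Frank=2, Wendy=5
Event 2 (Laura -3): Laura: 5 -> 2. State: Sybil=2, Laura=2, Frank=2, Wendy=5
Event 3 (Sybil -> Frank, 2): Sybil: 2 -> 0, Frank: 2 -> 4. State: Sybil=0, Laura=2, Frank=4, Wendy=5
Event 4 (Frank +3): Frank: 4 -> 7. State: Sybil=0, Laura=2, Frank=7, Wendy=5
Event 5 (Frank -> Laura, 1): Frank: 7 -> 6, Laura: 2 -> 3. State: Sybil=0, Laura=3, Frank=6, Wendy=5
Event 6 (Frank -5): Frank: 6 -> 1. State: Sybil=0, Laura=3, Frank=1, Wendy=5
Event 7 (Frank -1): Frank: 1 -> 0. State: Sybil=0, Laura=3, Frank=0, Wendy=5
Event 8 (Laura -> Frank, 2): Laura: 3 -> 1, Frank: 0 -> 2. State: Sybil=0, Laura=1, Frank=2, Wendy=5
Event 9 (Laura +1): Laura: 1 -> 2. State: Sybil=0, Laura=2, Frank=2, Wendy=5
Event 10 (Frank -2): Frank: 2 -> 0. State: Sybil=0, Laura=2, Frank=0, Wendy=5
Event 11 (Laura +1): Laura: 2 -> 3. State: Sybil=0, Laura=3, Frank=0, Wendy=5

Sybil's final count: 0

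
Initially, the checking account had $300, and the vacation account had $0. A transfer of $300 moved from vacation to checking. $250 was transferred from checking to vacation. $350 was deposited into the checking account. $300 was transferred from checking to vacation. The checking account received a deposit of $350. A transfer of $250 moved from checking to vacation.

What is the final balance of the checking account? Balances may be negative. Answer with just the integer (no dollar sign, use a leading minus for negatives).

Answer: 500

Derivation:
Tracking account balances step by step:
Start: checking=300, vacation=0
Event 1 (transfer 300 vacation -> checking): vacation: 0 - 300 = -300, checking: 300 + 300 = 600. Balances: checking=600, vacation=-300
Event 2 (transfer 250 checking -> vacation): checking: 600 - 250 = 350, vacation: -300 + 250 = -50. Balances: checking=350, vacation=-50
Event 3 (deposit 350 to checking): checking: 350 + 350 = 700. Balances: checking=700, vacation=-50
Event 4 (transfer 300 checking -> vacation): checking: 700 - 300 = 400, vacation: -50 + 300 = 250. Balances: checking=400, vacation=250
Event 5 (deposit 350 to checking): checking: 400 + 350 = 750. Balances: checking=750, vacation=250
Event 6 (transfer 250 checking -> vacation): checking: 750 - 250 = 500, vacation: 250 + 250 = 500. Balances: checking=500, vacation=500

Final balance of checking: 500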